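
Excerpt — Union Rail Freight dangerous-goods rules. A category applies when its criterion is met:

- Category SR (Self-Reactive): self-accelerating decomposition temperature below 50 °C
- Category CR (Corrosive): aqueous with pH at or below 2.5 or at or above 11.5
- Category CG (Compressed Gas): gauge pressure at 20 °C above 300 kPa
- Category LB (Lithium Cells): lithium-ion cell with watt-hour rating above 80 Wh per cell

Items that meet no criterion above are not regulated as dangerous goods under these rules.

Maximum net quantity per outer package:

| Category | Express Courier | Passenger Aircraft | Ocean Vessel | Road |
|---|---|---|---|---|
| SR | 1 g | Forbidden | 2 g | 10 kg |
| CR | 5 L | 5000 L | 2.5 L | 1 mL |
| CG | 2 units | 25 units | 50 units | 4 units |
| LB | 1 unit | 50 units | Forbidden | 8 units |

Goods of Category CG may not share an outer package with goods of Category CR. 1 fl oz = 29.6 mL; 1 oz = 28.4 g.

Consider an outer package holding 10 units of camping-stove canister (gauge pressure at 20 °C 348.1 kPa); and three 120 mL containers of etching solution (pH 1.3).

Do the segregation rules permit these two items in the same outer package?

No

The camping-stove canister has gauge pressure at 20 °C 348.1 kPa, which is > 300 kPa, so it is Category CG (Compressed Gas).
The etching solution has pH 1.3, which is ≤ 2.5, so it is Category CR (Corrosive).
Category CG and Category CR may not share an outer package.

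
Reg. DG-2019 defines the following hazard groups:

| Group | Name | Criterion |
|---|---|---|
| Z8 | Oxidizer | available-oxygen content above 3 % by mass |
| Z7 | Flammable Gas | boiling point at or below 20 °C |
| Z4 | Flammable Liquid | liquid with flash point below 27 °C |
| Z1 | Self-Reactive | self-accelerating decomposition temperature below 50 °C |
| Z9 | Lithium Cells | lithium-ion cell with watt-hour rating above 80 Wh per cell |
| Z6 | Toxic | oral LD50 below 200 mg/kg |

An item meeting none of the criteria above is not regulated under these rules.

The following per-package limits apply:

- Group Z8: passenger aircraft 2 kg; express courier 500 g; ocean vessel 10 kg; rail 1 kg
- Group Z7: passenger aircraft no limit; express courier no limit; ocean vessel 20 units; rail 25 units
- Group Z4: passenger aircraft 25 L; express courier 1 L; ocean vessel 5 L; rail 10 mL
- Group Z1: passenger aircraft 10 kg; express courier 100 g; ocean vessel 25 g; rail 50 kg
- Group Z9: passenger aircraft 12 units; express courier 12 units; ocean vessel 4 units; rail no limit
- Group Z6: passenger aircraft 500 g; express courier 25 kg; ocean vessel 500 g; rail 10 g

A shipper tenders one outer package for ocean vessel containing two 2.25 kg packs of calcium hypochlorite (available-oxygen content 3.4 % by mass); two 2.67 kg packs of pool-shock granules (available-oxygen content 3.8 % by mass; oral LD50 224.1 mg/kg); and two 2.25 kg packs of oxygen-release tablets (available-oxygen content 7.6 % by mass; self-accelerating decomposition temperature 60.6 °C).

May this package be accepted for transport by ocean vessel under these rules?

With available-oxygen content 3.4 % by mass (> 3 % by mass), the calcium hypochlorite falls in Group Z8.
Pool-shock granules: available-oxygen content 3.8 % by mass > 3 % by mass → Group Z8 (Oxidizer).
The oxygen-release tablets have available-oxygen content 7.6 % by mass, which is > 3 % by mass, so they are Group Z8 (Oxidizer).
Group Z8 net quantity: (two 2.25 kg packs = 4.5 kg) + (two 2.67 kg packs = 5.34 kg) + (two 2.25 kg packs = 4.5 kg) = 14.34 kg.
14.34 kg exceeds the ocean vessel limit of 10 kg for Group Z8.

No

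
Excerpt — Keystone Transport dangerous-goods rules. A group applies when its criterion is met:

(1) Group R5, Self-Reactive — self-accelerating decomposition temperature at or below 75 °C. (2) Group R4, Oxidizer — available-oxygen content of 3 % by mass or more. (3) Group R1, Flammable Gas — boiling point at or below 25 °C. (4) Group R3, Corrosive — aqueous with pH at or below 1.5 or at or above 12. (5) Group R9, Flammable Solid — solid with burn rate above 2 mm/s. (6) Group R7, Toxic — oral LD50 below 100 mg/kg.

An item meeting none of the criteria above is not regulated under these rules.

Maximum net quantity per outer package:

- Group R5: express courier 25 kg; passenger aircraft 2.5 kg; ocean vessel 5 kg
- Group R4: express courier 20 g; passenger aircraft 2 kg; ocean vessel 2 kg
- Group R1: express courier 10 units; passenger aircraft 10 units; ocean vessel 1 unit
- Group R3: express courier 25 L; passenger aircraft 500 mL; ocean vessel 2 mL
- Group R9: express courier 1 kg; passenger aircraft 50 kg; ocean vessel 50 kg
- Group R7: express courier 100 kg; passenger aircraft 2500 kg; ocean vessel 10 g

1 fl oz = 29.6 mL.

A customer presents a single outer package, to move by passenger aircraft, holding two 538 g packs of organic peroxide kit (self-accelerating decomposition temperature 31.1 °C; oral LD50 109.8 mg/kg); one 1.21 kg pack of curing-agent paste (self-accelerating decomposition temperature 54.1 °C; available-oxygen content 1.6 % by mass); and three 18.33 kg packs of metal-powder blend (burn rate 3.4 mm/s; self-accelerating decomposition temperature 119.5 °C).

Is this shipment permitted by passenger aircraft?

No

With self-accelerating decomposition temperature 31.1 °C (≤ 75 °C), the organic peroxide kit falls in Group R5.
Curing-agent paste: self-accelerating decomposition temperature 54.1 °C ≤ 75 °C → Group R5 (Self-Reactive).
Metal-powder blend: burn rate 3.4 mm/s > 2 mm/s → Group R9 (Flammable Solid).
Group R9 quantity: three 18.33 kg packs = 54.99 kg.
54.99 kg exceeds the passenger aircraft limit of 50 kg for Group R9.
Total Group R5: (two 538 g packs = 1.076 kg) + 1.21 kg = 2.286 kg.
2.286 kg is within the passenger aircraft limit of 2.5 kg for Group R5.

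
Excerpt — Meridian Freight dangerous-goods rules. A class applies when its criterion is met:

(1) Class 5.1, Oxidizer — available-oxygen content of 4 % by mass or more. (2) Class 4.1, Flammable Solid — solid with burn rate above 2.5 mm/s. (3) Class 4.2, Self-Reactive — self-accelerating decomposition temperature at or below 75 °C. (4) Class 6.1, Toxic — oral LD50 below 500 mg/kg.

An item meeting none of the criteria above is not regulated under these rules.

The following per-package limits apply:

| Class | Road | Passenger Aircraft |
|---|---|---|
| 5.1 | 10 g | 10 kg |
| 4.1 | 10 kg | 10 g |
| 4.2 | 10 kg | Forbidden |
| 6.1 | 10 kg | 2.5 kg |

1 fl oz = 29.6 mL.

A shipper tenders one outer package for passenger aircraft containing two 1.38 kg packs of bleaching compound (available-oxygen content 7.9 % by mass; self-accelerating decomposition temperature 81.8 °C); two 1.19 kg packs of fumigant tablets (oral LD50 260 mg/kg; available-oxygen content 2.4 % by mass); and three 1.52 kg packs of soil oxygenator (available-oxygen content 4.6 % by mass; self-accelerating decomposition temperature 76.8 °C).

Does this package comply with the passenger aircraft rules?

Yes

The bleaching compound has available-oxygen content 7.9 % by mass, which is ≥ 4 % by mass, so it is Class 5.1 (Oxidizer).
Fumigant tablets: oral LD50 260 mg/kg < 500 mg/kg → Class 6.1 (Toxic).
The soil oxygenator has available-oxygen content 4.6 % by mass, which is ≥ 4 % by mass, so it is Class 5.1 (Oxidizer).
Total Class 5.1: (two 1.38 kg packs = 2.76 kg) + (three 1.52 kg packs = 4.56 kg) = 7.32 kg.
7.32 kg is within the passenger aircraft limit of 10 kg for Class 5.1.
Class 6.1 quantity: two 1.19 kg packs = 2.38 kg.
2.38 kg ≤ 2.5 kg (passenger aircraft limit, Class 6.1) — within limit.
Every hazard class is within its passenger aircraft limit and no segregation rule is violated.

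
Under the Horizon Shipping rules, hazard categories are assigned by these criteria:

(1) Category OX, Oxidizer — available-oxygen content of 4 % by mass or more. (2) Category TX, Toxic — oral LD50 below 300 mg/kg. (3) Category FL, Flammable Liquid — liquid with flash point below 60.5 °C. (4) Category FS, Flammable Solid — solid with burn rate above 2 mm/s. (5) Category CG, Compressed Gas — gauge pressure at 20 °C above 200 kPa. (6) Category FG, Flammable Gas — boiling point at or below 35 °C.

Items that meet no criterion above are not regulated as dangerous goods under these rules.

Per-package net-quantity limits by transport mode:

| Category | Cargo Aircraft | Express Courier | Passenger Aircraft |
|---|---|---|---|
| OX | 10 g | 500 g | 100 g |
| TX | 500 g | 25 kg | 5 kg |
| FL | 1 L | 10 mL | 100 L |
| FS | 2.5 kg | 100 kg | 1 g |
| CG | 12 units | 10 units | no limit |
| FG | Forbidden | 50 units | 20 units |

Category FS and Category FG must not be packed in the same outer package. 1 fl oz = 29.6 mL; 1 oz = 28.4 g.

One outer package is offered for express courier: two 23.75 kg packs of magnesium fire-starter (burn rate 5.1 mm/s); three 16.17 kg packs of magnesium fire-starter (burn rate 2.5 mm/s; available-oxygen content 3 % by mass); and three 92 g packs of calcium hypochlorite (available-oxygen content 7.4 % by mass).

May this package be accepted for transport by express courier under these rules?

Yes

With burn rate 5.1 mm/s (> 2 mm/s), the magnesium fire-starter falls in Category FS.
Burn rate 2.5 mm/s meets the Category FS criterion (Flammable Solid), so the magnesium fire-starter is Category FS.
Available-oxygen content 7.4 % by mass meets the Category OX criterion (Oxidizer), so the calcium hypochlorite is Category OX.
Total Category FS: (two 23.75 kg packs = 47.5 kg) + (three 16.17 kg packs = 48.51 kg) = 96.01 kg.
96.01 kg ≤ 100 kg (express courier limit, Category FS) — within limit.
Category OX quantity: three 92 g packs = 276 g.
276 g ≤ 500 g (express courier limit, Category OX) — within limit.
The segregation rule (Category FS with Category FG) does not apply to Category FS with Category OX.
Every hazard category is within its express courier limit and no segregation rule is violated.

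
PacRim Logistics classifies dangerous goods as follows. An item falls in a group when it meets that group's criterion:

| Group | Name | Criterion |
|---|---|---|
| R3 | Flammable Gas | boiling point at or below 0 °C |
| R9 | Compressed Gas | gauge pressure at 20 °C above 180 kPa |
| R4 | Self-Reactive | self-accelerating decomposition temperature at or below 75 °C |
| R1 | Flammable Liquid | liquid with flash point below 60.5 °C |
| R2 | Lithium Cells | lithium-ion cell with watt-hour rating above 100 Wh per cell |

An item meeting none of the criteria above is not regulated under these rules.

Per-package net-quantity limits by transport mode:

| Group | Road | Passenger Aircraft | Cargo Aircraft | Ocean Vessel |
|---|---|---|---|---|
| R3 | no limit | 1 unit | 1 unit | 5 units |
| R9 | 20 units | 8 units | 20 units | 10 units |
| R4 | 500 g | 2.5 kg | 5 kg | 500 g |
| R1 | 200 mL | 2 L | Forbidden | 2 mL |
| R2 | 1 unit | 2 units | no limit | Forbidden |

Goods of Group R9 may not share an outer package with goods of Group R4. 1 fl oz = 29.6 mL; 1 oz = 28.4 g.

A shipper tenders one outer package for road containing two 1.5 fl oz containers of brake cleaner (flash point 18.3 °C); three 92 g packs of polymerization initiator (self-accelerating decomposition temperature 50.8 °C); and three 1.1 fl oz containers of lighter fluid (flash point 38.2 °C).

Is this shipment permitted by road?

Flash point 18.3 °C meets the Group R1 criterion (Flammable Liquid), so the brake cleaner is Group R1.
Polymerization initiator: self-accelerating decomposition temperature 50.8 °C ≤ 75 °C → Group R4 (Self-Reactive).
Lighter fluid: flash point 38.2 °C < 60.5 °C → Group R1 (Flammable Liquid).
Total Group R1: (two 1.5 fl oz containers = 88.8 mL) + (three 1.1 fl oz containers = 97.68 mL) = 186.48 mL.
186.48 mL is within the road limit of 200 mL for Group R1.
Group R4 quantity: three 92 g packs = 276 g.
276 g is within the road limit of 500 g for Group R4.
The segregation rule (Group R9 with Group R4) does not apply to Group R1 with Group R4.
Every hazard group is within its road limit and no segregation rule is violated.

Yes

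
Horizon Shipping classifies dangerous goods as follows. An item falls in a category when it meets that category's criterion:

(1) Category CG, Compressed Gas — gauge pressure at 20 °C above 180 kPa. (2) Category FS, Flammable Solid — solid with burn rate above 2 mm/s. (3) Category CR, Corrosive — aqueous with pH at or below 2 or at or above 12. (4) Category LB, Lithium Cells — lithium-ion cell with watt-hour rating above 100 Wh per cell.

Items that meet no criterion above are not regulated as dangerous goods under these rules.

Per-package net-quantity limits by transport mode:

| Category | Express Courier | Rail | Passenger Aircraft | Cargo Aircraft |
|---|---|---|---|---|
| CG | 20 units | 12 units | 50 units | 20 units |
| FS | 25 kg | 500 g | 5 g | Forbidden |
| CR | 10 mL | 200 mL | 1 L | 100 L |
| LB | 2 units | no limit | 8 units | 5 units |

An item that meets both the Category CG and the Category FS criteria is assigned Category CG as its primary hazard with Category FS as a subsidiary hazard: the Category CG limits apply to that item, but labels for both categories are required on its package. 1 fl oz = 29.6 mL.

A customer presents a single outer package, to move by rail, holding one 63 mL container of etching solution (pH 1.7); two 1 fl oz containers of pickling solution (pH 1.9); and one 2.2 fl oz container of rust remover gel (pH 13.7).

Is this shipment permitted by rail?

Yes

The etching solution has pH 1.7, which is ≤ 2, so it is Category CR (Corrosive).
pH 1.9 meets the Category CR criterion (Corrosive), so the pickling solution is Category CR.
The rust remover gel has pH 13.7, which is ≥ 12, so it is Category CR (Corrosive).
Total Category CR: 63 mL + (two 1 fl oz containers = 59.2 mL) + (one 2.2 fl oz container = 65.12 mL) = 187.32 mL.
187.32 mL ≤ 200 mL (rail limit, Category CR) — within limit.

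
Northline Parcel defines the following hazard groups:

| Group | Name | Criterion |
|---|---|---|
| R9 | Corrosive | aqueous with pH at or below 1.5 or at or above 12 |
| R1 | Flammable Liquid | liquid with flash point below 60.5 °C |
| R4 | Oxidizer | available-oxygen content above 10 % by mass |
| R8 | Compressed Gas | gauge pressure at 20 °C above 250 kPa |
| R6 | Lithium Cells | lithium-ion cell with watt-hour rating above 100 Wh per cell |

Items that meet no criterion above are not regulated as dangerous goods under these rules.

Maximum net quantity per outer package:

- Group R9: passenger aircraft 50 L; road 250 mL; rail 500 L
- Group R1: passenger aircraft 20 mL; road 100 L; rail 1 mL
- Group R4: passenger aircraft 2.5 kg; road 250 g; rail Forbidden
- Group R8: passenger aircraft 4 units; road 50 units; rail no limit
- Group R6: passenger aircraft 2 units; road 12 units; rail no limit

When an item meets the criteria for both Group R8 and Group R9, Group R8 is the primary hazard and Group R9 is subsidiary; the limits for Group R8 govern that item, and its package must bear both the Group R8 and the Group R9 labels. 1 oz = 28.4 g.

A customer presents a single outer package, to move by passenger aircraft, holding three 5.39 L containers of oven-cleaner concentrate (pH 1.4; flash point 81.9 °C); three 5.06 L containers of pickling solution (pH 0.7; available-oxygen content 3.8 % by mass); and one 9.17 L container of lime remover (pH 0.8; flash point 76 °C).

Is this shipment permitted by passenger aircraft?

Oven-cleaner concentrate: pH 1.4 ≤ 1.5 → Group R9 (Corrosive).
The pickling solution has pH 0.7, which is ≤ 1.5, so it is Group R9 (Corrosive).
Lime remover: pH 0.8 ≤ 1.5 → Group R9 (Corrosive).
Group R9 net quantity: (three 5.39 L containers = 16.17 L) + (three 5.06 L containers = 15.18 L) + 9.17 L = 40.52 L.
40.52 L is within the passenger aircraft limit of 50 L for Group R9.

Yes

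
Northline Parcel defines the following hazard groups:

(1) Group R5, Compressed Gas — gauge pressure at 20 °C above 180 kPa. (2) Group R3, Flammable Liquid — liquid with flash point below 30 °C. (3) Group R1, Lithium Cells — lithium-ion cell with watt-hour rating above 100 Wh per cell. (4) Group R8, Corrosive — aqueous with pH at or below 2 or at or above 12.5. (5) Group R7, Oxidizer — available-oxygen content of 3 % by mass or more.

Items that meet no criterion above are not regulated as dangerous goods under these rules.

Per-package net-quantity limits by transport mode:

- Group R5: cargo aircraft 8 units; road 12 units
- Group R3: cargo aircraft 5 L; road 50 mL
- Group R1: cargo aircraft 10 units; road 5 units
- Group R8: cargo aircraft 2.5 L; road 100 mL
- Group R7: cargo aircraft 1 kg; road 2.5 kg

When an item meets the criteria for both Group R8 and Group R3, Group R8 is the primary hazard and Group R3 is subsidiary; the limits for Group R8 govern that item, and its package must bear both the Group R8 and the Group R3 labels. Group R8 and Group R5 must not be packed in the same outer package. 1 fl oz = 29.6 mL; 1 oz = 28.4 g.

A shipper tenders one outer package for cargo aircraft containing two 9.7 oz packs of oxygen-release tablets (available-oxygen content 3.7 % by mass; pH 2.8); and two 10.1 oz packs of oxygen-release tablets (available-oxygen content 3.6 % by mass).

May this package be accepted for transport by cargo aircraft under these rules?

No

With available-oxygen content 3.7 % by mass (≥ 3 % by mass), the oxygen-release tablets fall in Group R7.
The oxygen-release tablets have available-oxygen content 3.6 % by mass, which is ≥ 3 % by mass, so they are Group R7 (Oxidizer).
Group R7 net quantity: (two 9.7 oz packs = 550.96 g) + (two 10.1 oz packs = 573.68 g) = 1124.64 g.
1124.64 g exceeds the cargo aircraft limit of 1 kg for Group R7.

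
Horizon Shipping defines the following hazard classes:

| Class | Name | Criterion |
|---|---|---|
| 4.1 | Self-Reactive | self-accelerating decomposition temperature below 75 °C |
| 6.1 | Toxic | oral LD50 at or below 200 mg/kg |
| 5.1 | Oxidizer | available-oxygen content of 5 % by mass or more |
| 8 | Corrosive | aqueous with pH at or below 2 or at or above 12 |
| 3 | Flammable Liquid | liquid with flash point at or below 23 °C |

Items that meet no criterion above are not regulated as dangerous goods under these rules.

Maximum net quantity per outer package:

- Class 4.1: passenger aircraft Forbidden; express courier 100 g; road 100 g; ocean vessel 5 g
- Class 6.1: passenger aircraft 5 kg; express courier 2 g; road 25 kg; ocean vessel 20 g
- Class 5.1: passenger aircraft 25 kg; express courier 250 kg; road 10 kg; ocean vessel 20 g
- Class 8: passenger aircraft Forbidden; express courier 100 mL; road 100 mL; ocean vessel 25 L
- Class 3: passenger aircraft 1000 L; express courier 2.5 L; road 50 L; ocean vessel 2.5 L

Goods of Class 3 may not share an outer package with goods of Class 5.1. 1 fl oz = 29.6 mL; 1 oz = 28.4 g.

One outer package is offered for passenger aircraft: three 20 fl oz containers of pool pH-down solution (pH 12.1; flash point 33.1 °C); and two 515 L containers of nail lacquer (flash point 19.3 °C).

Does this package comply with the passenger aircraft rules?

No

With pH 12.1 (≥ 12), the pool pH-down solution falls in Class 8.
With flash point 19.3 °C (≤ 23 °C), the nail lacquer falls in Class 3.
Class 3 quantity: two 515 L containers = 1030 L.
1030 L exceeds the passenger aircraft limit of 1000 L for Class 3.
Class 8 quantity: three 20 fl oz containers = 1.776 L.
Class 8 is Forbidden by passenger aircraft.
The segregation rule (Class 3 with Class 5.1) does not apply to Class 3 with Class 8.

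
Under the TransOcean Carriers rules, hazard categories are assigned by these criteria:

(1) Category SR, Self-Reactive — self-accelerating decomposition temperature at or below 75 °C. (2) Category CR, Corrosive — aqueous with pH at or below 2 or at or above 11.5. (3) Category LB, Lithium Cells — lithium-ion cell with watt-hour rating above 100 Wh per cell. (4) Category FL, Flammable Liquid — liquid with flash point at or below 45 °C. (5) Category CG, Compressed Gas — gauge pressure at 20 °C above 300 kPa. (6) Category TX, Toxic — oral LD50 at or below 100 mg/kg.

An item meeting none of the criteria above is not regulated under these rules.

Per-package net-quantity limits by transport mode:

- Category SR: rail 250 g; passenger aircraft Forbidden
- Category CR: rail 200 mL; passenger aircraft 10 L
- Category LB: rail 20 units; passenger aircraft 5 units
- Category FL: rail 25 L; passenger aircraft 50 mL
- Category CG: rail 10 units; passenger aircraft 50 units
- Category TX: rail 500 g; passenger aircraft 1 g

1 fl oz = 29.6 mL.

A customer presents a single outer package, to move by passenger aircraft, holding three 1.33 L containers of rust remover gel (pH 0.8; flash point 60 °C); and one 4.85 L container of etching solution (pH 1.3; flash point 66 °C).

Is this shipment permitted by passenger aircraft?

Yes

Rust remover gel: pH 0.8 ≤ 2 → Category CR (Corrosive).
The etching solution has pH 1.3, which is ≤ 2, so it is Category CR (Corrosive).
Total Category CR: (three 1.33 L containers = 3.99 L) + 4.85 L = 8.84 L.
8.84 L ≤ 10 L (passenger aircraft limit, Category CR) — within limit.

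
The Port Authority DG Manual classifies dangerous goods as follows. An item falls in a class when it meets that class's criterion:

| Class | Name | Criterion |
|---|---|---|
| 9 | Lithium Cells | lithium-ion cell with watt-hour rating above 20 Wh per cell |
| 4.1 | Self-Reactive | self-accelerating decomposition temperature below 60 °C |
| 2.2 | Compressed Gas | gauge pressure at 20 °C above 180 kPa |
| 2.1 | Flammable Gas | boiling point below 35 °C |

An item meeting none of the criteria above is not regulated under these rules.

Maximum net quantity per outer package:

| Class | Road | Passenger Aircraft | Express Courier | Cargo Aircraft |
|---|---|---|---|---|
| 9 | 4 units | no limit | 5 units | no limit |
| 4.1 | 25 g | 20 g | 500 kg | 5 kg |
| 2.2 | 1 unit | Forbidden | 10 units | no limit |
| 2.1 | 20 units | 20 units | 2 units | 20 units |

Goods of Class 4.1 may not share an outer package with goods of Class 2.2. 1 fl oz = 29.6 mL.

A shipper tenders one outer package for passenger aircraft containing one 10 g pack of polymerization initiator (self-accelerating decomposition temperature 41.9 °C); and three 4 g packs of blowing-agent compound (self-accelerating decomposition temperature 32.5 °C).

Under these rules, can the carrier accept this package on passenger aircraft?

With self-accelerating decomposition temperature 41.9 °C (< 60 °C), the polymerization initiator falls in Class 4.1.
With self-accelerating decomposition temperature 32.5 °C (< 60 °C), the blowing-agent compound falls in Class 4.1.
Total Class 4.1: 10 g + (three 4 g packs = 12 g) = 22 g.
22 g > 20 g (passenger aircraft limit, Class 4.1) — over the limit.

No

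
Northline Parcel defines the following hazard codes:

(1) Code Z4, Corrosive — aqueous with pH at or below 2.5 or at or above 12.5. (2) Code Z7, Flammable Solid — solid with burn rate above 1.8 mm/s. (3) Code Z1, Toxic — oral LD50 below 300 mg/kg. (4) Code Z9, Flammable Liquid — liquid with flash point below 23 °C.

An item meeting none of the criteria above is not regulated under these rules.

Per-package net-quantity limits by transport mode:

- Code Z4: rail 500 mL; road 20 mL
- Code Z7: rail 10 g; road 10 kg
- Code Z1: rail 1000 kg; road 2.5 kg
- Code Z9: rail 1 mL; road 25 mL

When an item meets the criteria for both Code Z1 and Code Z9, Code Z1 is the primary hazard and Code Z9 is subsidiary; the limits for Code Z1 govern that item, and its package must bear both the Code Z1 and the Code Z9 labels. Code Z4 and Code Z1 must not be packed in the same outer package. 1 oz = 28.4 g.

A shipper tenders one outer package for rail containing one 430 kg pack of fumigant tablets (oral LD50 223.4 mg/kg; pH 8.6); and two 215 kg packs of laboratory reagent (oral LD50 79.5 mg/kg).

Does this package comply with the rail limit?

The fumigant tablets have oral LD50 223.4 mg/kg, which is < 300 mg/kg, so they are Code Z1 (Toxic).
Oral LD50 79.5 mg/kg meets the Code Z1 criterion (Toxic), so the laboratory reagent is Code Z1.
Total Code Z1: 430 kg + (two 215 kg packs = 430 kg) = 860 kg.
860 kg is within the rail limit of 1000 kg for Code Z1.

Yes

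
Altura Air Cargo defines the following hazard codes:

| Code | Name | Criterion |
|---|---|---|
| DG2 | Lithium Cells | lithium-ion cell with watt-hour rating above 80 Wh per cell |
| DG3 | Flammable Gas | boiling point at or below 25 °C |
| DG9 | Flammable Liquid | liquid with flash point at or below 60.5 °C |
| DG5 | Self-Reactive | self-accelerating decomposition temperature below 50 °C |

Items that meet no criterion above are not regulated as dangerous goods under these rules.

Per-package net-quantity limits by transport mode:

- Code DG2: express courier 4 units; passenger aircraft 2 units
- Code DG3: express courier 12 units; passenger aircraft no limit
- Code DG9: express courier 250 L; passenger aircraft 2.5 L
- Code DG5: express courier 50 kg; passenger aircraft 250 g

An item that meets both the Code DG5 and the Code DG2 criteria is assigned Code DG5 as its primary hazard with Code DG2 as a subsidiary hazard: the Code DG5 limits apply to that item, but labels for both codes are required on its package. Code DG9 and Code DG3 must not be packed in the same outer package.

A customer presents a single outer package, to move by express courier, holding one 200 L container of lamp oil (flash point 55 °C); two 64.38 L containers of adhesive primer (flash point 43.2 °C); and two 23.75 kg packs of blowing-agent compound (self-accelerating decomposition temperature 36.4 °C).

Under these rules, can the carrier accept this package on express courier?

No

Flash point 55 °C meets the Code DG9 criterion (Flammable Liquid), so the lamp oil is Code DG9.
With flash point 43.2 °C (≤ 60.5 °C), the adhesive primer falls in Code DG9.
The blowing-agent compound has self-accelerating decomposition temperature 36.4 °C, which is < 50 °C, so it is Code DG5 (Self-Reactive).
Code DG9 net quantity: 200 L + (two 64.38 L containers = 128.76 L) = 328.76 L.
328.76 L exceeds the express courier limit of 250 L for Code DG9.
Code DG5 quantity: two 23.75 kg packs = 47.5 kg.
That is within the Code DG5 express courier limit of 50 kg.
The segregation rule (Code DG9 with Code DG3) does not apply to Code DG9 with Code DG5.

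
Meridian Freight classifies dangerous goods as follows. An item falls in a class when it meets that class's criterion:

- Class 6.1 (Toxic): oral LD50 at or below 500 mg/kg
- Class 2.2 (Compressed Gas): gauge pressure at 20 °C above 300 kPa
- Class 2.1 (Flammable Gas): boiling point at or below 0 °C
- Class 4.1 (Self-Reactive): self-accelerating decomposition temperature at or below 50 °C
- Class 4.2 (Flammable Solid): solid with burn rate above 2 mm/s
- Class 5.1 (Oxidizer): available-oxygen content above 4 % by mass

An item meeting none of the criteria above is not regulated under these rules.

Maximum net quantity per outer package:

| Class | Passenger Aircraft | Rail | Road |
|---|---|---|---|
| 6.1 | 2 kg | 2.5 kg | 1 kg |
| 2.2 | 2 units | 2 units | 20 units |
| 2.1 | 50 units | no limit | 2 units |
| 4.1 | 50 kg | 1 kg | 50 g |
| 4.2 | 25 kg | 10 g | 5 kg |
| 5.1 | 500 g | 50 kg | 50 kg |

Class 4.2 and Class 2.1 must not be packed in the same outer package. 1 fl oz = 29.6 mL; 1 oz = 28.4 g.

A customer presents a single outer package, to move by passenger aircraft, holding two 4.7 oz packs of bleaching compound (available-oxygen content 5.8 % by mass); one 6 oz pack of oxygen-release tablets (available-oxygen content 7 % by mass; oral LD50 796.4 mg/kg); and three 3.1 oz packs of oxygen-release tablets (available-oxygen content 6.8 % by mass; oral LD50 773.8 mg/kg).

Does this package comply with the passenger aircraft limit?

No

Bleaching compound: available-oxygen content 5.8 % by mass > 4 % by mass → Class 5.1 (Oxidizer).
With available-oxygen content 7 % by mass (> 4 % by mass), the oxygen-release tablets fall in Class 5.1.
Oxygen-release tablets: available-oxygen content 6.8 % by mass > 4 % by mass → Class 5.1 (Oxidizer).
Class 5.1 net quantity: (two 4.7 oz packs = 266.96 g) + (one 6 oz pack = 170.4 g) + (three 3.1 oz packs = 264.12 g) = 701.48 g.
701.48 g exceeds the passenger aircraft limit of 500 g for Class 5.1.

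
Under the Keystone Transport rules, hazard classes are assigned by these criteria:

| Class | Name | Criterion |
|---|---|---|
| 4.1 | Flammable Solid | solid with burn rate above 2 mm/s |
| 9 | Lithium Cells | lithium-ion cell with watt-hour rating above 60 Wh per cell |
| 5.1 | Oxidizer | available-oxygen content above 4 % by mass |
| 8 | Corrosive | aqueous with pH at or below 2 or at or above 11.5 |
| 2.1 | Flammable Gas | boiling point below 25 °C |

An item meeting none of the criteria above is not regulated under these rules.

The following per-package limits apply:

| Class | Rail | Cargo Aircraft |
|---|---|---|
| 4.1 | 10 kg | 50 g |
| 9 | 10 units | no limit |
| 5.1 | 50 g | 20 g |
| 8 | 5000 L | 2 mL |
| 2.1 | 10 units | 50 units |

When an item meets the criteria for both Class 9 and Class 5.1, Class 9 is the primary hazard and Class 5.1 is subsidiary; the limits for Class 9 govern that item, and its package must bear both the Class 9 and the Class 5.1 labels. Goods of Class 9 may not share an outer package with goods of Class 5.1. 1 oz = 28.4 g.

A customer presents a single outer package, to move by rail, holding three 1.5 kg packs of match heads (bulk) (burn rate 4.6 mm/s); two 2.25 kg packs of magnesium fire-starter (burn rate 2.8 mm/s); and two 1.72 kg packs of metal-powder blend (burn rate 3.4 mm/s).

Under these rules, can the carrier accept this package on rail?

No

The match heads (bulk) have burn rate 4.6 mm/s, which is > 2 mm/s, so they are Class 4.1 (Flammable Solid).
Burn rate 2.8 mm/s meets the Class 4.1 criterion (Flammable Solid), so the magnesium fire-starter is Class 4.1.
Burn rate 3.4 mm/s meets the Class 4.1 criterion (Flammable Solid), so the metal-powder blend is Class 4.1.
Total Class 4.1: (three 1.5 kg packs = 4.5 kg) + (two 2.25 kg packs = 4.5 kg) + (two 1.72 kg packs = 3.44 kg) = 12.44 kg.
That exceeds the Class 4.1 rail limit of 10 kg.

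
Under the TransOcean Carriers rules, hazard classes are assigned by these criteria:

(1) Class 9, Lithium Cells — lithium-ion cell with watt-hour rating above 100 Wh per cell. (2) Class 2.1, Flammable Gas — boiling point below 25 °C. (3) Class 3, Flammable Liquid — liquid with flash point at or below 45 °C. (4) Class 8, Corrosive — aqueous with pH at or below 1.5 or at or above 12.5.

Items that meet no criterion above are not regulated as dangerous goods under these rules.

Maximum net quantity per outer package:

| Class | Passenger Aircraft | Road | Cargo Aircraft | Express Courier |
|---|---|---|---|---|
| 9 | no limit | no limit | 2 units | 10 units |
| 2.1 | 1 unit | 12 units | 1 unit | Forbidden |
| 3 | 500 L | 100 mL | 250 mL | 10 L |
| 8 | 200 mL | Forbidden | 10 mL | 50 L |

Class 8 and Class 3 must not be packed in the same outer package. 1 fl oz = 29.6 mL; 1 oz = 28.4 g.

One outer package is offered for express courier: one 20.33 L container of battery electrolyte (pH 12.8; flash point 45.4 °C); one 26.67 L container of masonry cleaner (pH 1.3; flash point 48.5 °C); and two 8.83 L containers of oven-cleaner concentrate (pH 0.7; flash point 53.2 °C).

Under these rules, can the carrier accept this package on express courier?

The battery electrolyte has pH 12.8, which is ≥ 12.5, so it is Class 8 (Corrosive).
Masonry cleaner: pH 1.3 ≤ 1.5 → Class 8 (Corrosive).
pH 0.7 meets the Class 8 criterion (Corrosive), so the oven-cleaner concentrate is Class 8.
Total Class 8: 20.33 L + 26.67 L + (two 8.83 L containers = 17.66 L) = 64.66 L.
64.66 L > 50 L (express courier limit, Class 8) — over the limit.

No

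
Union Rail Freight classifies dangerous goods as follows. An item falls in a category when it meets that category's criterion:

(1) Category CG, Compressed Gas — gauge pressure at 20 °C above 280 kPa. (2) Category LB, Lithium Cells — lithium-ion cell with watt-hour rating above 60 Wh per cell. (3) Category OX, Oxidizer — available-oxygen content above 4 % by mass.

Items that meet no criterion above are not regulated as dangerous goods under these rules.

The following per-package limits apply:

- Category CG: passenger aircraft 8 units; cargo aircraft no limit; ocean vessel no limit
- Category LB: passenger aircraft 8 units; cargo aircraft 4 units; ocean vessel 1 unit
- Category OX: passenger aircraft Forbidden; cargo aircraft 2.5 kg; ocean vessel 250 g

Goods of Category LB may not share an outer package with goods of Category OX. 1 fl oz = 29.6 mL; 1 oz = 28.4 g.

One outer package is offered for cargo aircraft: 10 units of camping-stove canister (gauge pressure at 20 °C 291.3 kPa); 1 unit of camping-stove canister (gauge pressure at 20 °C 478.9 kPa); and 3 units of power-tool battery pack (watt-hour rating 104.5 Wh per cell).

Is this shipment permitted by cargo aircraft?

Yes

The camping-stove canister has gauge pressure at 20 °C 291.3 kPa, which is > 280 kPa, so it is Category CG (Compressed Gas).
Camping-stove canister: gauge pressure at 20 °C 478.9 kPa > 280 kPa → Category CG (Compressed Gas).
Watt-hour rating 104.5 Wh per cell meets the Category LB criterion (Lithium Cells), so the power-tool battery pack is Category LB.
Category LB quantity: 3 units.
3 units is within the cargo aircraft limit of 4 units for Category LB.
Category CG net quantity: 10 units + 1 unit = 11 units.
Category CG has no per-package limit by cargo aircraft.
The segregation rule (Category LB with Category OX) does not apply to Category LB with Category CG.
Every hazard category is within its cargo aircraft limit and no segregation rule is violated.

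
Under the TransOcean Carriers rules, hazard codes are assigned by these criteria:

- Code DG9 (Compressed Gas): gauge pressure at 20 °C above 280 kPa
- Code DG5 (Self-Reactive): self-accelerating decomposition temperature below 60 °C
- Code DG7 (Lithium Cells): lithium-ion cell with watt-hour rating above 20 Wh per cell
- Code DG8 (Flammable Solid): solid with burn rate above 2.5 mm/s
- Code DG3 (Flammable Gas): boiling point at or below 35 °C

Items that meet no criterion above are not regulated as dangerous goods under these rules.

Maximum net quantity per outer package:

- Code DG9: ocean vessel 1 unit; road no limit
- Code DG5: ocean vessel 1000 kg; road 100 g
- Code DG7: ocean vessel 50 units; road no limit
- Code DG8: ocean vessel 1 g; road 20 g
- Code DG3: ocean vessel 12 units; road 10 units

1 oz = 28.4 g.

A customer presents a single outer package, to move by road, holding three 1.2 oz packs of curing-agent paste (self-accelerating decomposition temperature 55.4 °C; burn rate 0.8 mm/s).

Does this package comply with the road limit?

No

Self-accelerating decomposition temperature 55.4 °C meets the Code DG5 criterion (Self-Reactive), so the curing-agent paste is Code DG5.
Code DG5 quantity: three 1.2 oz packs = 102.24 g.
102.24 g exceeds the road limit of 100 g for Code DG5.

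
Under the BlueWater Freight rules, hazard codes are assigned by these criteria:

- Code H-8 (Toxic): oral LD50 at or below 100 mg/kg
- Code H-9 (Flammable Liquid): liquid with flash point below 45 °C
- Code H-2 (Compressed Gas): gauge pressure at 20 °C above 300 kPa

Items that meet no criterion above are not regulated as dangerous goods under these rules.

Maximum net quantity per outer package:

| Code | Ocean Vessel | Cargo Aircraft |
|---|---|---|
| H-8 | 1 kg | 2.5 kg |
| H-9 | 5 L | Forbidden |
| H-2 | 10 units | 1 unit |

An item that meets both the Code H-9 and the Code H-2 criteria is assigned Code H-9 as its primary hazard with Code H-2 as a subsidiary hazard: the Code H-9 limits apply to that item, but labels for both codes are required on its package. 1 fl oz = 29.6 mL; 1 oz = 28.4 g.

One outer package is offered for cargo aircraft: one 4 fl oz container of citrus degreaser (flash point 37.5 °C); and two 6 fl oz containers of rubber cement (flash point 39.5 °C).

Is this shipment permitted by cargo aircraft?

The citrus degreaser has flash point 37.5 °C, which is < 45 °C, so it is Code H-9 (Flammable Liquid).
With flash point 39.5 °C (< 45 °C), the rubber cement falls in Code H-9.
Total Code H-9: (one 4 fl oz container = 118.4 mL) + (two 6 fl oz containers = 355.2 mL) = 473.6 mL.
By cargo aircraft, Code H-9 is Forbidden regardless of quantity.

No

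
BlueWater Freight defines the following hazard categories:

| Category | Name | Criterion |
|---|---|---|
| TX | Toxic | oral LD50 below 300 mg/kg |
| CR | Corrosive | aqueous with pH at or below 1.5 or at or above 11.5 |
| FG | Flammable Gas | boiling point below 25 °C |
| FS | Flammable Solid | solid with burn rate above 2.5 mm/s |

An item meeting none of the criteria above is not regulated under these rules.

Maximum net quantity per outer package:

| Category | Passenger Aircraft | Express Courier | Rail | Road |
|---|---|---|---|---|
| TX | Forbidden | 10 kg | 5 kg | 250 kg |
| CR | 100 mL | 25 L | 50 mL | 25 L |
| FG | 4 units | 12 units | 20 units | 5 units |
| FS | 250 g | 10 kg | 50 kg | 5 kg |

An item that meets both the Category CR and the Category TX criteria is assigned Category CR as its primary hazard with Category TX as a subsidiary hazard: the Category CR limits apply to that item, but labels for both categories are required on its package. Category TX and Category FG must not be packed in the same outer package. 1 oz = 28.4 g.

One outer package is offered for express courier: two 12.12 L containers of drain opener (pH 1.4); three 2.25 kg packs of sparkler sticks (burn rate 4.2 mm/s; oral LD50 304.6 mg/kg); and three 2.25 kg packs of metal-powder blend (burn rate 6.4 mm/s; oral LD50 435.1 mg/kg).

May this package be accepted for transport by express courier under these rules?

No

The drain opener has pH 1.4, which is ≤ 1.5, so it is Category CR (Corrosive).
The sparkler sticks have burn rate 4.2 mm/s, which is > 2.5 mm/s, so they are Category FS (Flammable Solid).
The metal-powder blend has burn rate 6.4 mm/s, which is > 2.5 mm/s, so it is Category FS (Flammable Solid).
Category CR quantity: two 12.12 L containers = 24.24 L.
24.24 L is within the express courier limit of 25 L for Category CR.
Category FS net quantity: (three 2.25 kg packs = 6.75 kg) + (three 2.25 kg packs = 6.75 kg) = 13.5 kg.
13.5 kg exceeds the express courier limit of 10 kg for Category FS.
The segregation rule (Category TX with Category FG) does not apply to Category CR with Category FS.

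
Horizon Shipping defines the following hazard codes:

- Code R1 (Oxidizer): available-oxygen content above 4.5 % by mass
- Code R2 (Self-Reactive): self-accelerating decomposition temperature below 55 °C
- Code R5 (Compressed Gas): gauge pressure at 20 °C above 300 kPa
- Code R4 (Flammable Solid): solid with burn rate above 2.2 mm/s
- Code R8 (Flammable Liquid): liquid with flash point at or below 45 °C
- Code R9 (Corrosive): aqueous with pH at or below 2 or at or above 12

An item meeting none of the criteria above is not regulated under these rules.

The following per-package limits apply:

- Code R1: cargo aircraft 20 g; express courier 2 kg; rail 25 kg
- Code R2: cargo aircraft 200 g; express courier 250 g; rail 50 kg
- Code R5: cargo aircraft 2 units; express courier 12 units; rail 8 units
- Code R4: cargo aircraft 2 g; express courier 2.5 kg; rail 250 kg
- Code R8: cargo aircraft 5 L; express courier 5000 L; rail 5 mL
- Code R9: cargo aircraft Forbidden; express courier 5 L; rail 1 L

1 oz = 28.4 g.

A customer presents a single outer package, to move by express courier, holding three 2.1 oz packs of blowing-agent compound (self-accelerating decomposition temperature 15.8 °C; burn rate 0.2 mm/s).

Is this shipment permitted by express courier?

The blowing-agent compound has self-accelerating decomposition temperature 15.8 °C, which is < 55 °C, so it is Code R2 (Self-Reactive).
Code R2 quantity: three 2.1 oz packs = 178.92 g.
That is within the Code R2 express courier limit of 250 g.

Yes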